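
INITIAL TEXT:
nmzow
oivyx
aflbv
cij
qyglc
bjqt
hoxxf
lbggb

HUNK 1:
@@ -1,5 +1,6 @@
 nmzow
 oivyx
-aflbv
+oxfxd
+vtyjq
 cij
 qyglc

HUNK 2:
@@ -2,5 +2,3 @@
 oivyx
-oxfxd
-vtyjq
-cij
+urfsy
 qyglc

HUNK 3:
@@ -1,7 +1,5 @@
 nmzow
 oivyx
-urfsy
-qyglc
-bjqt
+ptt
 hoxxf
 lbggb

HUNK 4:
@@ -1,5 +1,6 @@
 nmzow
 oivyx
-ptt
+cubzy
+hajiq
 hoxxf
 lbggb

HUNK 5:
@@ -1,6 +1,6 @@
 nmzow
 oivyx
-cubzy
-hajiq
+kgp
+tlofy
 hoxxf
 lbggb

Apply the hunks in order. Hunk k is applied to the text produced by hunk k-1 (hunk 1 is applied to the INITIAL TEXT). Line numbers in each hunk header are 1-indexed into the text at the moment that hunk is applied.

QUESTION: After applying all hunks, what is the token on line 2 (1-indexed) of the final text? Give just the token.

Answer: oivyx

Derivation:
Hunk 1: at line 1 remove [aflbv] add [oxfxd,vtyjq] -> 9 lines: nmzow oivyx oxfxd vtyjq cij qyglc bjqt hoxxf lbggb
Hunk 2: at line 2 remove [oxfxd,vtyjq,cij] add [urfsy] -> 7 lines: nmzow oivyx urfsy qyglc bjqt hoxxf lbggb
Hunk 3: at line 1 remove [urfsy,qyglc,bjqt] add [ptt] -> 5 lines: nmzow oivyx ptt hoxxf lbggb
Hunk 4: at line 1 remove [ptt] add [cubzy,hajiq] -> 6 lines: nmzow oivyx cubzy hajiq hoxxf lbggb
Hunk 5: at line 1 remove [cubzy,hajiq] add [kgp,tlofy] -> 6 lines: nmzow oivyx kgp tlofy hoxxf lbggb
Final line 2: oivyx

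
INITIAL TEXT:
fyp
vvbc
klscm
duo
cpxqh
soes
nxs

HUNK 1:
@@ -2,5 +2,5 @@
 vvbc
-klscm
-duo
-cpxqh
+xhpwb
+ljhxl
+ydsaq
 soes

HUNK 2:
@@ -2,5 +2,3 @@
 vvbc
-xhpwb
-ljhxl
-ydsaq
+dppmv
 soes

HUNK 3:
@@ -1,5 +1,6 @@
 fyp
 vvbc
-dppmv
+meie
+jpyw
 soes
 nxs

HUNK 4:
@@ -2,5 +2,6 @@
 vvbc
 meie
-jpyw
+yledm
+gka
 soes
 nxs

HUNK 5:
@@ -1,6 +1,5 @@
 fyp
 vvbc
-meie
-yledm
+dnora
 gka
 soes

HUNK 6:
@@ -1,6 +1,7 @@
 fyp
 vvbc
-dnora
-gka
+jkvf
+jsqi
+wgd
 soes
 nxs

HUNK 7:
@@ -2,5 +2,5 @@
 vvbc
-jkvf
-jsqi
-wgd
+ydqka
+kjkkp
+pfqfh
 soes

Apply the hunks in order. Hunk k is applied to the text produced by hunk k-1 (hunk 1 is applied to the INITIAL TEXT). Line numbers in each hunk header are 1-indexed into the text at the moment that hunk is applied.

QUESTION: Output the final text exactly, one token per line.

Answer: fyp
vvbc
ydqka
kjkkp
pfqfh
soes
nxs

Derivation:
Hunk 1: at line 2 remove [klscm,duo,cpxqh] add [xhpwb,ljhxl,ydsaq] -> 7 lines: fyp vvbc xhpwb ljhxl ydsaq soes nxs
Hunk 2: at line 2 remove [xhpwb,ljhxl,ydsaq] add [dppmv] -> 5 lines: fyp vvbc dppmv soes nxs
Hunk 3: at line 1 remove [dppmv] add [meie,jpyw] -> 6 lines: fyp vvbc meie jpyw soes nxs
Hunk 4: at line 2 remove [jpyw] add [yledm,gka] -> 7 lines: fyp vvbc meie yledm gka soes nxs
Hunk 5: at line 1 remove [meie,yledm] add [dnora] -> 6 lines: fyp vvbc dnora gka soes nxs
Hunk 6: at line 1 remove [dnora,gka] add [jkvf,jsqi,wgd] -> 7 lines: fyp vvbc jkvf jsqi wgd soes nxs
Hunk 7: at line 2 remove [jkvf,jsqi,wgd] add [ydqka,kjkkp,pfqfh] -> 7 lines: fyp vvbc ydqka kjkkp pfqfh soes nxs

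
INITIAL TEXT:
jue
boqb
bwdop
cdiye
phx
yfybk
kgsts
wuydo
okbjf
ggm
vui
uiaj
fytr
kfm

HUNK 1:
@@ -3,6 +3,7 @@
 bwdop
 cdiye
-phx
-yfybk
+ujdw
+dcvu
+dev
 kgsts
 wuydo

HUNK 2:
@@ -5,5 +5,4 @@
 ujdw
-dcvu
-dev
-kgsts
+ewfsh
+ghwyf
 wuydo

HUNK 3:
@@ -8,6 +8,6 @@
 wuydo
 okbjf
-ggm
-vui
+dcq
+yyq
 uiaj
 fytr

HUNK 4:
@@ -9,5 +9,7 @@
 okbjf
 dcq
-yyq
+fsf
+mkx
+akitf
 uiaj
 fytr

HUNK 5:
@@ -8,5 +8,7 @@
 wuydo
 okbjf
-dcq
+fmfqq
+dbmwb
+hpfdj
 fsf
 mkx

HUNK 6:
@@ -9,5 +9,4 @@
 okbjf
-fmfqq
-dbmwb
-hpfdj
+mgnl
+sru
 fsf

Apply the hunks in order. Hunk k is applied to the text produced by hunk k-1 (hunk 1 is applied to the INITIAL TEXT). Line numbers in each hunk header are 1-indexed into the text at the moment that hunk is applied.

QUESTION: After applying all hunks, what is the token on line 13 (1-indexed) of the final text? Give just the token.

Answer: mkx

Derivation:
Hunk 1: at line 3 remove [phx,yfybk] add [ujdw,dcvu,dev] -> 15 lines: jue boqb bwdop cdiye ujdw dcvu dev kgsts wuydo okbjf ggm vui uiaj fytr kfm
Hunk 2: at line 5 remove [dcvu,dev,kgsts] add [ewfsh,ghwyf] -> 14 lines: jue boqb bwdop cdiye ujdw ewfsh ghwyf wuydo okbjf ggm vui uiaj fytr kfm
Hunk 3: at line 8 remove [ggm,vui] add [dcq,yyq] -> 14 lines: jue boqb bwdop cdiye ujdw ewfsh ghwyf wuydo okbjf dcq yyq uiaj fytr kfm
Hunk 4: at line 9 remove [yyq] add [fsf,mkx,akitf] -> 16 lines: jue boqb bwdop cdiye ujdw ewfsh ghwyf wuydo okbjf dcq fsf mkx akitf uiaj fytr kfm
Hunk 5: at line 8 remove [dcq] add [fmfqq,dbmwb,hpfdj] -> 18 lines: jue boqb bwdop cdiye ujdw ewfsh ghwyf wuydo okbjf fmfqq dbmwb hpfdj fsf mkx akitf uiaj fytr kfm
Hunk 6: at line 9 remove [fmfqq,dbmwb,hpfdj] add [mgnl,sru] -> 17 lines: jue boqb bwdop cdiye ujdw ewfsh ghwyf wuydo okbjf mgnl sru fsf mkx akitf uiaj fytr kfm
Final line 13: mkx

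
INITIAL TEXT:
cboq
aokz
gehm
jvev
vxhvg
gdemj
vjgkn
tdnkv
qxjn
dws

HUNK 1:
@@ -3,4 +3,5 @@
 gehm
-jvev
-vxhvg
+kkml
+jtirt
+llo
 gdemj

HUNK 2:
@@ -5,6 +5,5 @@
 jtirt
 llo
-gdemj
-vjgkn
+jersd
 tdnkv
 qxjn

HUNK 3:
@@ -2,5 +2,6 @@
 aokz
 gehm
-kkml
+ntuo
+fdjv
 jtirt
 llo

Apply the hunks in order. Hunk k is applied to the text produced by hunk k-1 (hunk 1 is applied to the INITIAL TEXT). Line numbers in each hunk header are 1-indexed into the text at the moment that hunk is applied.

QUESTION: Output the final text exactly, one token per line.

Hunk 1: at line 3 remove [jvev,vxhvg] add [kkml,jtirt,llo] -> 11 lines: cboq aokz gehm kkml jtirt llo gdemj vjgkn tdnkv qxjn dws
Hunk 2: at line 5 remove [gdemj,vjgkn] add [jersd] -> 10 lines: cboq aokz gehm kkml jtirt llo jersd tdnkv qxjn dws
Hunk 3: at line 2 remove [kkml] add [ntuo,fdjv] -> 11 lines: cboq aokz gehm ntuo fdjv jtirt llo jersd tdnkv qxjn dws

Answer: cboq
aokz
gehm
ntuo
fdjv
jtirt
llo
jersd
tdnkv
qxjn
dws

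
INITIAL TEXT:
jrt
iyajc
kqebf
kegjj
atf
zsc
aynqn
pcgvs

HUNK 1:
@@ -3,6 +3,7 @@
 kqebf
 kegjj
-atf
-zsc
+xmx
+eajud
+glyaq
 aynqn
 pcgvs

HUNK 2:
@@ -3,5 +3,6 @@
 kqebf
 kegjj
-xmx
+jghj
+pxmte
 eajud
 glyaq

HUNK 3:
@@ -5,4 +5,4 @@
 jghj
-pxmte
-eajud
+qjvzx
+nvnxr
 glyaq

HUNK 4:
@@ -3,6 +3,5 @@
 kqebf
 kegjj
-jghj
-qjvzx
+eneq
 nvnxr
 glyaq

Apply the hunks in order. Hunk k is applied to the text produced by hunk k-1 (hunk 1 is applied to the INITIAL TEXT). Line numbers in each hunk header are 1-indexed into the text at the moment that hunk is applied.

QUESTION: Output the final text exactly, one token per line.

Hunk 1: at line 3 remove [atf,zsc] add [xmx,eajud,glyaq] -> 9 lines: jrt iyajc kqebf kegjj xmx eajud glyaq aynqn pcgvs
Hunk 2: at line 3 remove [xmx] add [jghj,pxmte] -> 10 lines: jrt iyajc kqebf kegjj jghj pxmte eajud glyaq aynqn pcgvs
Hunk 3: at line 5 remove [pxmte,eajud] add [qjvzx,nvnxr] -> 10 lines: jrt iyajc kqebf kegjj jghj qjvzx nvnxr glyaq aynqn pcgvs
Hunk 4: at line 3 remove [jghj,qjvzx] add [eneq] -> 9 lines: jrt iyajc kqebf kegjj eneq nvnxr glyaq aynqn pcgvs

Answer: jrt
iyajc
kqebf
kegjj
eneq
nvnxr
glyaq
aynqn
pcgvs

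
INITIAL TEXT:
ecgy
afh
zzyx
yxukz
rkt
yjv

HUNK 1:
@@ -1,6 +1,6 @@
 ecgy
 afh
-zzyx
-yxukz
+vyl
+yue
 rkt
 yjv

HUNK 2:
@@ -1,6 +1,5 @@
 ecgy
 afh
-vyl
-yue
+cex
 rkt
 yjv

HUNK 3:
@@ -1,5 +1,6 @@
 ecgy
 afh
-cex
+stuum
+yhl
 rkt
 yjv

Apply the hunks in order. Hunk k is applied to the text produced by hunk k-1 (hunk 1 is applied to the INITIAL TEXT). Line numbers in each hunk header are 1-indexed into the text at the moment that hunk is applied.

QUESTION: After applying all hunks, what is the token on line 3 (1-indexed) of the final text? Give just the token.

Answer: stuum

Derivation:
Hunk 1: at line 1 remove [zzyx,yxukz] add [vyl,yue] -> 6 lines: ecgy afh vyl yue rkt yjv
Hunk 2: at line 1 remove [vyl,yue] add [cex] -> 5 lines: ecgy afh cex rkt yjv
Hunk 3: at line 1 remove [cex] add [stuum,yhl] -> 6 lines: ecgy afh stuum yhl rkt yjv
Final line 3: stuum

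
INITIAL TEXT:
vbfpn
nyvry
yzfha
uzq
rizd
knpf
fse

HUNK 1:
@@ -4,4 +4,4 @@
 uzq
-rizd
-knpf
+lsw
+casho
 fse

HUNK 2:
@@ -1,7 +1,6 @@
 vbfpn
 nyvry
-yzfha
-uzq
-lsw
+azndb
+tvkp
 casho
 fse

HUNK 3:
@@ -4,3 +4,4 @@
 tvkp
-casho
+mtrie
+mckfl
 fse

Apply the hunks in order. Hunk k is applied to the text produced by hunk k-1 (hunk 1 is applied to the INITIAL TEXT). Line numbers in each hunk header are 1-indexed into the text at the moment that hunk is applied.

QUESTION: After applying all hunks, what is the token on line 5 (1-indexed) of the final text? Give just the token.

Answer: mtrie

Derivation:
Hunk 1: at line 4 remove [rizd,knpf] add [lsw,casho] -> 7 lines: vbfpn nyvry yzfha uzq lsw casho fse
Hunk 2: at line 1 remove [yzfha,uzq,lsw] add [azndb,tvkp] -> 6 lines: vbfpn nyvry azndb tvkp casho fse
Hunk 3: at line 4 remove [casho] add [mtrie,mckfl] -> 7 lines: vbfpn nyvry azndb tvkp mtrie mckfl fse
Final line 5: mtrie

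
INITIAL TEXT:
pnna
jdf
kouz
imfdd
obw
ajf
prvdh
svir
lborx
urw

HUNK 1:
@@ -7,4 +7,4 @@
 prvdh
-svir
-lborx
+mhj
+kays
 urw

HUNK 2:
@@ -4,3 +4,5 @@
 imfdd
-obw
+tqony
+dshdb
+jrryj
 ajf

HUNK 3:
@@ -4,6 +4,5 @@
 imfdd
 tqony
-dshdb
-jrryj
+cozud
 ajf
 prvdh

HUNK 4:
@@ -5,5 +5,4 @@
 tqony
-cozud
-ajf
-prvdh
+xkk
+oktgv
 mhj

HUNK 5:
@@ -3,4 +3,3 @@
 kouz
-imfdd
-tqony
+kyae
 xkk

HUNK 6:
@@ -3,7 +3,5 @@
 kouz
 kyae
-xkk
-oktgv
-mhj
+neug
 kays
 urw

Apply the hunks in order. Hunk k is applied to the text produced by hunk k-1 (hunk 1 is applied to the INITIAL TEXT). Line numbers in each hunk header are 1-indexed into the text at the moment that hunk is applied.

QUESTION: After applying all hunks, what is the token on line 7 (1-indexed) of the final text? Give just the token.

Hunk 1: at line 7 remove [svir,lborx] add [mhj,kays] -> 10 lines: pnna jdf kouz imfdd obw ajf prvdh mhj kays urw
Hunk 2: at line 4 remove [obw] add [tqony,dshdb,jrryj] -> 12 lines: pnna jdf kouz imfdd tqony dshdb jrryj ajf prvdh mhj kays urw
Hunk 3: at line 4 remove [dshdb,jrryj] add [cozud] -> 11 lines: pnna jdf kouz imfdd tqony cozud ajf prvdh mhj kays urw
Hunk 4: at line 5 remove [cozud,ajf,prvdh] add [xkk,oktgv] -> 10 lines: pnna jdf kouz imfdd tqony xkk oktgv mhj kays urw
Hunk 5: at line 3 remove [imfdd,tqony] add [kyae] -> 9 lines: pnna jdf kouz kyae xkk oktgv mhj kays urw
Hunk 6: at line 3 remove [xkk,oktgv,mhj] add [neug] -> 7 lines: pnna jdf kouz kyae neug kays urw
Final line 7: urw

Answer: urw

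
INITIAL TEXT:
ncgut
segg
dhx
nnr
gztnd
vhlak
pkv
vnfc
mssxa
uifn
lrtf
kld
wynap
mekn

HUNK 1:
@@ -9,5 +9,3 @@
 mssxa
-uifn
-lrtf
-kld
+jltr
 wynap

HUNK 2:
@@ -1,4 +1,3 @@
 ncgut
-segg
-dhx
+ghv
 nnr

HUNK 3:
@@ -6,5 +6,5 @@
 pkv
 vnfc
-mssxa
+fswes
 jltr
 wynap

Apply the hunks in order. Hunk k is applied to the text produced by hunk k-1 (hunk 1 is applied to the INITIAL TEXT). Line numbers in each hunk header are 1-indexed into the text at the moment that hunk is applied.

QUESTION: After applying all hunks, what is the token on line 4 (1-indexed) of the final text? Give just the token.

Hunk 1: at line 9 remove [uifn,lrtf,kld] add [jltr] -> 12 lines: ncgut segg dhx nnr gztnd vhlak pkv vnfc mssxa jltr wynap mekn
Hunk 2: at line 1 remove [segg,dhx] add [ghv] -> 11 lines: ncgut ghv nnr gztnd vhlak pkv vnfc mssxa jltr wynap mekn
Hunk 3: at line 6 remove [mssxa] add [fswes] -> 11 lines: ncgut ghv nnr gztnd vhlak pkv vnfc fswes jltr wynap mekn
Final line 4: gztnd

Answer: gztnd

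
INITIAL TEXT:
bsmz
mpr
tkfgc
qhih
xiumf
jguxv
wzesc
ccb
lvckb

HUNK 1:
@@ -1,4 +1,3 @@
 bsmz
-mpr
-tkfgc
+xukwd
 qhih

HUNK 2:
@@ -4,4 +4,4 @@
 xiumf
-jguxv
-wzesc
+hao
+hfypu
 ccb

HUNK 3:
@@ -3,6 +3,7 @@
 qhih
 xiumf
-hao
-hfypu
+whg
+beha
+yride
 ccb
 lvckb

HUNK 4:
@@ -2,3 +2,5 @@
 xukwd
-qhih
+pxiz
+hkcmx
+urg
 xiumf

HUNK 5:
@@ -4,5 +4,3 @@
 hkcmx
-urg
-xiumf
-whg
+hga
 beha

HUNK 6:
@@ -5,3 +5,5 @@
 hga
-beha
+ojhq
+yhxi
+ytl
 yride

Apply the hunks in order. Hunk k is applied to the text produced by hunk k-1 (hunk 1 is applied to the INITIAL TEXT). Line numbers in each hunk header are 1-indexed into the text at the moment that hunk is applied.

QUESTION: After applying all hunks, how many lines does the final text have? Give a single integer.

Answer: 11

Derivation:
Hunk 1: at line 1 remove [mpr,tkfgc] add [xukwd] -> 8 lines: bsmz xukwd qhih xiumf jguxv wzesc ccb lvckb
Hunk 2: at line 4 remove [jguxv,wzesc] add [hao,hfypu] -> 8 lines: bsmz xukwd qhih xiumf hao hfypu ccb lvckb
Hunk 3: at line 3 remove [hao,hfypu] add [whg,beha,yride] -> 9 lines: bsmz xukwd qhih xiumf whg beha yride ccb lvckb
Hunk 4: at line 2 remove [qhih] add [pxiz,hkcmx,urg] -> 11 lines: bsmz xukwd pxiz hkcmx urg xiumf whg beha yride ccb lvckb
Hunk 5: at line 4 remove [urg,xiumf,whg] add [hga] -> 9 lines: bsmz xukwd pxiz hkcmx hga beha yride ccb lvckb
Hunk 6: at line 5 remove [beha] add [ojhq,yhxi,ytl] -> 11 lines: bsmz xukwd pxiz hkcmx hga ojhq yhxi ytl yride ccb lvckb
Final line count: 11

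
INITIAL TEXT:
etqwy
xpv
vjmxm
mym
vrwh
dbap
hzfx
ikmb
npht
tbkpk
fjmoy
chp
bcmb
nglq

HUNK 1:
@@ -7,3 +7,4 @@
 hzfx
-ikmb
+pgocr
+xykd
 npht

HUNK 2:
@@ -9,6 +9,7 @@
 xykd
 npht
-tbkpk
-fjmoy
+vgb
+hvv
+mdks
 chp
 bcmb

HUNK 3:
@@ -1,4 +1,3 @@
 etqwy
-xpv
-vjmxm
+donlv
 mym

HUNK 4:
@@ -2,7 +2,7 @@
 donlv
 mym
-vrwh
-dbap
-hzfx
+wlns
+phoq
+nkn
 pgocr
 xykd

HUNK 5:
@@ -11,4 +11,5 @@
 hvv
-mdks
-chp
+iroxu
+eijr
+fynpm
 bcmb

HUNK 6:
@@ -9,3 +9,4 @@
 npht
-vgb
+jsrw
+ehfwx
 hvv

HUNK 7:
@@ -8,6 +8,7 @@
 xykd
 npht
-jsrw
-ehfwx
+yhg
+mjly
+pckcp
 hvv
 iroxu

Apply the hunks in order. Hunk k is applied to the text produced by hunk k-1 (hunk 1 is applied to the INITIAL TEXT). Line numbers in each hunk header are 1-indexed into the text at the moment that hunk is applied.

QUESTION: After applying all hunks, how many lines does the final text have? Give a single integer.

Hunk 1: at line 7 remove [ikmb] add [pgocr,xykd] -> 15 lines: etqwy xpv vjmxm mym vrwh dbap hzfx pgocr xykd npht tbkpk fjmoy chp bcmb nglq
Hunk 2: at line 9 remove [tbkpk,fjmoy] add [vgb,hvv,mdks] -> 16 lines: etqwy xpv vjmxm mym vrwh dbap hzfx pgocr xykd npht vgb hvv mdks chp bcmb nglq
Hunk 3: at line 1 remove [xpv,vjmxm] add [donlv] -> 15 lines: etqwy donlv mym vrwh dbap hzfx pgocr xykd npht vgb hvv mdks chp bcmb nglq
Hunk 4: at line 2 remove [vrwh,dbap,hzfx] add [wlns,phoq,nkn] -> 15 lines: etqwy donlv mym wlns phoq nkn pgocr xykd npht vgb hvv mdks chp bcmb nglq
Hunk 5: at line 11 remove [mdks,chp] add [iroxu,eijr,fynpm] -> 16 lines: etqwy donlv mym wlns phoq nkn pgocr xykd npht vgb hvv iroxu eijr fynpm bcmb nglq
Hunk 6: at line 9 remove [vgb] add [jsrw,ehfwx] -> 17 lines: etqwy donlv mym wlns phoq nkn pgocr xykd npht jsrw ehfwx hvv iroxu eijr fynpm bcmb nglq
Hunk 7: at line 8 remove [jsrw,ehfwx] add [yhg,mjly,pckcp] -> 18 lines: etqwy donlv mym wlns phoq nkn pgocr xykd npht yhg mjly pckcp hvv iroxu eijr fynpm bcmb nglq
Final line count: 18

Answer: 18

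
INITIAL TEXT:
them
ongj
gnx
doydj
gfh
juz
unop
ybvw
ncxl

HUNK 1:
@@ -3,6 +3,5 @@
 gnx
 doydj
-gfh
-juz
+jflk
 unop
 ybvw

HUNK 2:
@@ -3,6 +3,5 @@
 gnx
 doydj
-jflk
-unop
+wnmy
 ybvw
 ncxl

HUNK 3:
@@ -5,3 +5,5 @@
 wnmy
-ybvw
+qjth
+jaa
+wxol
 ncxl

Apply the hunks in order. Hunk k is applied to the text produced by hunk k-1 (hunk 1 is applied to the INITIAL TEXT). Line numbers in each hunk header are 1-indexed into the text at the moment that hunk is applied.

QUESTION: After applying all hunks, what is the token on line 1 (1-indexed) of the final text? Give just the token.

Answer: them

Derivation:
Hunk 1: at line 3 remove [gfh,juz] add [jflk] -> 8 lines: them ongj gnx doydj jflk unop ybvw ncxl
Hunk 2: at line 3 remove [jflk,unop] add [wnmy] -> 7 lines: them ongj gnx doydj wnmy ybvw ncxl
Hunk 3: at line 5 remove [ybvw] add [qjth,jaa,wxol] -> 9 lines: them ongj gnx doydj wnmy qjth jaa wxol ncxl
Final line 1: them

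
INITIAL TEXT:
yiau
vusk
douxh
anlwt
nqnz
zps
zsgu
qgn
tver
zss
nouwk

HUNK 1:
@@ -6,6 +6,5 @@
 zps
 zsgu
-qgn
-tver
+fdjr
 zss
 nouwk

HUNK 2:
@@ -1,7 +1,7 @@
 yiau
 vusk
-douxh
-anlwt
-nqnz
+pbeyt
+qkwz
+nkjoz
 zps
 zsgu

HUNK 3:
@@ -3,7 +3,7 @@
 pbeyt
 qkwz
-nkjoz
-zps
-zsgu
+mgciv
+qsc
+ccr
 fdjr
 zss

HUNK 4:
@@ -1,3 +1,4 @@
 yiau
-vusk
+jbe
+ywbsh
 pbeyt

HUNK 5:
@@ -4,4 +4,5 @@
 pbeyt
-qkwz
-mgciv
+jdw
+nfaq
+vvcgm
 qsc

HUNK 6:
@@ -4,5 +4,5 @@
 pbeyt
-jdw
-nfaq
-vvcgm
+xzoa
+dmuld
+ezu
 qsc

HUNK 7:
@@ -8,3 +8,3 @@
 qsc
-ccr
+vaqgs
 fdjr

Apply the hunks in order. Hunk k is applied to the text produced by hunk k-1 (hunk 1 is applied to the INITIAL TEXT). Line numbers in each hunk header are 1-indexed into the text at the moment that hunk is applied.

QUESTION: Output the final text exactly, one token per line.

Answer: yiau
jbe
ywbsh
pbeyt
xzoa
dmuld
ezu
qsc
vaqgs
fdjr
zss
nouwk

Derivation:
Hunk 1: at line 6 remove [qgn,tver] add [fdjr] -> 10 lines: yiau vusk douxh anlwt nqnz zps zsgu fdjr zss nouwk
Hunk 2: at line 1 remove [douxh,anlwt,nqnz] add [pbeyt,qkwz,nkjoz] -> 10 lines: yiau vusk pbeyt qkwz nkjoz zps zsgu fdjr zss nouwk
Hunk 3: at line 3 remove [nkjoz,zps,zsgu] add [mgciv,qsc,ccr] -> 10 lines: yiau vusk pbeyt qkwz mgciv qsc ccr fdjr zss nouwk
Hunk 4: at line 1 remove [vusk] add [jbe,ywbsh] -> 11 lines: yiau jbe ywbsh pbeyt qkwz mgciv qsc ccr fdjr zss nouwk
Hunk 5: at line 4 remove [qkwz,mgciv] add [jdw,nfaq,vvcgm] -> 12 lines: yiau jbe ywbsh pbeyt jdw nfaq vvcgm qsc ccr fdjr zss nouwk
Hunk 6: at line 4 remove [jdw,nfaq,vvcgm] add [xzoa,dmuld,ezu] -> 12 lines: yiau jbe ywbsh pbeyt xzoa dmuld ezu qsc ccr fdjr zss nouwk
Hunk 7: at line 8 remove [ccr] add [vaqgs] -> 12 lines: yiau jbe ywbsh pbeyt xzoa dmuld ezu qsc vaqgs fdjr zss nouwk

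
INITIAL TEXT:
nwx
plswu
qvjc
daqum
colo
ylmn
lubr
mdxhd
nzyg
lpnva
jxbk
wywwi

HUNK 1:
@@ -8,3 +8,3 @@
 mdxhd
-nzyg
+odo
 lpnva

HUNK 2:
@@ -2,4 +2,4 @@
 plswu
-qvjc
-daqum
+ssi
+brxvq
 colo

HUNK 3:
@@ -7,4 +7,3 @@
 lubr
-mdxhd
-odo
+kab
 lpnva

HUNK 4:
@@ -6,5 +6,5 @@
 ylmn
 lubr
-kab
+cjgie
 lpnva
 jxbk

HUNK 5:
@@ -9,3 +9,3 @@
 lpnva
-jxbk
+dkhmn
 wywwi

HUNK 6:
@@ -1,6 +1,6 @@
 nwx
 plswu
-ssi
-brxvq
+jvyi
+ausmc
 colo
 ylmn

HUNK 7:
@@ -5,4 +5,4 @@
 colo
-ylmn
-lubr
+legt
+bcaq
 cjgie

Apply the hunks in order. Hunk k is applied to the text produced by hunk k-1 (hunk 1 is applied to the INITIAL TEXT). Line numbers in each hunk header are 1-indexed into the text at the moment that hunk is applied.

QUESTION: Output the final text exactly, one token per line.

Answer: nwx
plswu
jvyi
ausmc
colo
legt
bcaq
cjgie
lpnva
dkhmn
wywwi

Derivation:
Hunk 1: at line 8 remove [nzyg] add [odo] -> 12 lines: nwx plswu qvjc daqum colo ylmn lubr mdxhd odo lpnva jxbk wywwi
Hunk 2: at line 2 remove [qvjc,daqum] add [ssi,brxvq] -> 12 lines: nwx plswu ssi brxvq colo ylmn lubr mdxhd odo lpnva jxbk wywwi
Hunk 3: at line 7 remove [mdxhd,odo] add [kab] -> 11 lines: nwx plswu ssi brxvq colo ylmn lubr kab lpnva jxbk wywwi
Hunk 4: at line 6 remove [kab] add [cjgie] -> 11 lines: nwx plswu ssi brxvq colo ylmn lubr cjgie lpnva jxbk wywwi
Hunk 5: at line 9 remove [jxbk] add [dkhmn] -> 11 lines: nwx plswu ssi brxvq colo ylmn lubr cjgie lpnva dkhmn wywwi
Hunk 6: at line 1 remove [ssi,brxvq] add [jvyi,ausmc] -> 11 lines: nwx plswu jvyi ausmc colo ylmn lubr cjgie lpnva dkhmn wywwi
Hunk 7: at line 5 remove [ylmn,lubr] add [legt,bcaq] -> 11 lines: nwx plswu jvyi ausmc colo legt bcaq cjgie lpnva dkhmn wywwi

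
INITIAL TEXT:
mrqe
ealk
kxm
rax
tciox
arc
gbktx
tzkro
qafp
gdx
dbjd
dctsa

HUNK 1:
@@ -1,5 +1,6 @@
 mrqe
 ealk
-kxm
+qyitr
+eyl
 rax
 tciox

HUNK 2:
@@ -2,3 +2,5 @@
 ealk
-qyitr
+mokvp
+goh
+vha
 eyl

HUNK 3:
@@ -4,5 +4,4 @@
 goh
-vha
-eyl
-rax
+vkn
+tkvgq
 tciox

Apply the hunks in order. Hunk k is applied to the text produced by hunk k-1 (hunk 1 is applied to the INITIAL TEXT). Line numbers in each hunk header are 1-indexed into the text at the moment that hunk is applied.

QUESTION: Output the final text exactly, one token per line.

Hunk 1: at line 1 remove [kxm] add [qyitr,eyl] -> 13 lines: mrqe ealk qyitr eyl rax tciox arc gbktx tzkro qafp gdx dbjd dctsa
Hunk 2: at line 2 remove [qyitr] add [mokvp,goh,vha] -> 15 lines: mrqe ealk mokvp goh vha eyl rax tciox arc gbktx tzkro qafp gdx dbjd dctsa
Hunk 3: at line 4 remove [vha,eyl,rax] add [vkn,tkvgq] -> 14 lines: mrqe ealk mokvp goh vkn tkvgq tciox arc gbktx tzkro qafp gdx dbjd dctsa

Answer: mrqe
ealk
mokvp
goh
vkn
tkvgq
tciox
arc
gbktx
tzkro
qafp
gdx
dbjd
dctsa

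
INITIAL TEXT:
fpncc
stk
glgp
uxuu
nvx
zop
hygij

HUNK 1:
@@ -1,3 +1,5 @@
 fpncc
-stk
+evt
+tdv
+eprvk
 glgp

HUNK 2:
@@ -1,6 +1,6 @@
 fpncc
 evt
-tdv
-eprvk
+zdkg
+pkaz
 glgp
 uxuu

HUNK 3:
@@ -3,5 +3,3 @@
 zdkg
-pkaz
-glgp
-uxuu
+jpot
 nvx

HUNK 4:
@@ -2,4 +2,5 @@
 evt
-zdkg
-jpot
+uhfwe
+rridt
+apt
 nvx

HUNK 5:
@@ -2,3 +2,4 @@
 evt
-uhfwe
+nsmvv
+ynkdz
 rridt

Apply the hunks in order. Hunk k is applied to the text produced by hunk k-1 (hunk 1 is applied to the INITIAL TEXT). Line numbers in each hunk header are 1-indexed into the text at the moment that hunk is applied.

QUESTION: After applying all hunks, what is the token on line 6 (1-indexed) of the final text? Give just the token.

Hunk 1: at line 1 remove [stk] add [evt,tdv,eprvk] -> 9 lines: fpncc evt tdv eprvk glgp uxuu nvx zop hygij
Hunk 2: at line 1 remove [tdv,eprvk] add [zdkg,pkaz] -> 9 lines: fpncc evt zdkg pkaz glgp uxuu nvx zop hygij
Hunk 3: at line 3 remove [pkaz,glgp,uxuu] add [jpot] -> 7 lines: fpncc evt zdkg jpot nvx zop hygij
Hunk 4: at line 2 remove [zdkg,jpot] add [uhfwe,rridt,apt] -> 8 lines: fpncc evt uhfwe rridt apt nvx zop hygij
Hunk 5: at line 2 remove [uhfwe] add [nsmvv,ynkdz] -> 9 lines: fpncc evt nsmvv ynkdz rridt apt nvx zop hygij
Final line 6: apt

Answer: apt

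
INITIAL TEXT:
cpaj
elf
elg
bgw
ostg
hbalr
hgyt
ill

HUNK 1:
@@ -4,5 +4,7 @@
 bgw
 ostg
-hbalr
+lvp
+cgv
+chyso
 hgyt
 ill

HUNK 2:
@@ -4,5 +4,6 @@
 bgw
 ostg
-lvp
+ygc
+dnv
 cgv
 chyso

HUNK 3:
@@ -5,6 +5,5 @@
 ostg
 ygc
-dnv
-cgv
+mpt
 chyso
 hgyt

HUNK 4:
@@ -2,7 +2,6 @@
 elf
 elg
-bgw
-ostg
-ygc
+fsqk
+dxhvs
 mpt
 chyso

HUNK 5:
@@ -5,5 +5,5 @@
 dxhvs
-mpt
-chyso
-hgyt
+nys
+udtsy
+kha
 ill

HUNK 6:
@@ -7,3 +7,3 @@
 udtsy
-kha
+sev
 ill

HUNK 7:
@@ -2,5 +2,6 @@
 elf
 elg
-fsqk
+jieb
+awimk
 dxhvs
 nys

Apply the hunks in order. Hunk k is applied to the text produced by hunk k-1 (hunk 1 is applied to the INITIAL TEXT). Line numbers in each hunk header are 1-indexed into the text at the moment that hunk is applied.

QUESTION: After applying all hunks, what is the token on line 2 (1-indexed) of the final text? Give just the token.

Hunk 1: at line 4 remove [hbalr] add [lvp,cgv,chyso] -> 10 lines: cpaj elf elg bgw ostg lvp cgv chyso hgyt ill
Hunk 2: at line 4 remove [lvp] add [ygc,dnv] -> 11 lines: cpaj elf elg bgw ostg ygc dnv cgv chyso hgyt ill
Hunk 3: at line 5 remove [dnv,cgv] add [mpt] -> 10 lines: cpaj elf elg bgw ostg ygc mpt chyso hgyt ill
Hunk 4: at line 2 remove [bgw,ostg,ygc] add [fsqk,dxhvs] -> 9 lines: cpaj elf elg fsqk dxhvs mpt chyso hgyt ill
Hunk 5: at line 5 remove [mpt,chyso,hgyt] add [nys,udtsy,kha] -> 9 lines: cpaj elf elg fsqk dxhvs nys udtsy kha ill
Hunk 6: at line 7 remove [kha] add [sev] -> 9 lines: cpaj elf elg fsqk dxhvs nys udtsy sev ill
Hunk 7: at line 2 remove [fsqk] add [jieb,awimk] -> 10 lines: cpaj elf elg jieb awimk dxhvs nys udtsy sev ill
Final line 2: elf

Answer: elf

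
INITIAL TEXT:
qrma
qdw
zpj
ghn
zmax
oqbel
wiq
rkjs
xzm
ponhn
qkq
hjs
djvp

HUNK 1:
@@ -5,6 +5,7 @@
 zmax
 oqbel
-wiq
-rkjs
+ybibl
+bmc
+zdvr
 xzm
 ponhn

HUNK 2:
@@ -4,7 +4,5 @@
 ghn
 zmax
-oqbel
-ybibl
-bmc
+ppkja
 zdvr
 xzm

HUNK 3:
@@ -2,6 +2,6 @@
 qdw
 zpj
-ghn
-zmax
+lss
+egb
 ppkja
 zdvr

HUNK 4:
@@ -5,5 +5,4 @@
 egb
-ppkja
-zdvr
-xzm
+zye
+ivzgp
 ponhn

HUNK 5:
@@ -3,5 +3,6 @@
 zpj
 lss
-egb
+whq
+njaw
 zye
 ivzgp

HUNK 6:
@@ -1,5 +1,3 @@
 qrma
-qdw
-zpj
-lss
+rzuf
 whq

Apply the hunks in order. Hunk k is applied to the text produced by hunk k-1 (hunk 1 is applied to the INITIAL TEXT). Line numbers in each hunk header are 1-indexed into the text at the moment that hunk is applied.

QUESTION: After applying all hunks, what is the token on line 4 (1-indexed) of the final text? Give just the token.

Hunk 1: at line 5 remove [wiq,rkjs] add [ybibl,bmc,zdvr] -> 14 lines: qrma qdw zpj ghn zmax oqbel ybibl bmc zdvr xzm ponhn qkq hjs djvp
Hunk 2: at line 4 remove [oqbel,ybibl,bmc] add [ppkja] -> 12 lines: qrma qdw zpj ghn zmax ppkja zdvr xzm ponhn qkq hjs djvp
Hunk 3: at line 2 remove [ghn,zmax] add [lss,egb] -> 12 lines: qrma qdw zpj lss egb ppkja zdvr xzm ponhn qkq hjs djvp
Hunk 4: at line 5 remove [ppkja,zdvr,xzm] add [zye,ivzgp] -> 11 lines: qrma qdw zpj lss egb zye ivzgp ponhn qkq hjs djvp
Hunk 5: at line 3 remove [egb] add [whq,njaw] -> 12 lines: qrma qdw zpj lss whq njaw zye ivzgp ponhn qkq hjs djvp
Hunk 6: at line 1 remove [qdw,zpj,lss] add [rzuf] -> 10 lines: qrma rzuf whq njaw zye ivzgp ponhn qkq hjs djvp
Final line 4: njaw

Answer: njaw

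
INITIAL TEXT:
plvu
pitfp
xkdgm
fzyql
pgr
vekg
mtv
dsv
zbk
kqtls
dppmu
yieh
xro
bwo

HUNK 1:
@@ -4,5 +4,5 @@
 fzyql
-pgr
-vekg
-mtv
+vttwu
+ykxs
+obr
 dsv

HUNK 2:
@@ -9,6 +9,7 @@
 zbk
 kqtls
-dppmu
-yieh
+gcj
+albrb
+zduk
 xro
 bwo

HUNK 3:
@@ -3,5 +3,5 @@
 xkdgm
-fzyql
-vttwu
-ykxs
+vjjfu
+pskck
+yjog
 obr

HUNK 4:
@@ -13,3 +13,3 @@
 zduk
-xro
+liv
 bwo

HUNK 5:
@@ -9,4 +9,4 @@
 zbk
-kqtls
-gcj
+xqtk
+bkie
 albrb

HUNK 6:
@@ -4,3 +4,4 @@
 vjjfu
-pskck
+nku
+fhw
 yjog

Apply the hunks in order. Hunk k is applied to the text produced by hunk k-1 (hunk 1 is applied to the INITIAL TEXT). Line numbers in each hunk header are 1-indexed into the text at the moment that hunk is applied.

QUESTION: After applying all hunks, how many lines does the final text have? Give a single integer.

Answer: 16

Derivation:
Hunk 1: at line 4 remove [pgr,vekg,mtv] add [vttwu,ykxs,obr] -> 14 lines: plvu pitfp xkdgm fzyql vttwu ykxs obr dsv zbk kqtls dppmu yieh xro bwo
Hunk 2: at line 9 remove [dppmu,yieh] add [gcj,albrb,zduk] -> 15 lines: plvu pitfp xkdgm fzyql vttwu ykxs obr dsv zbk kqtls gcj albrb zduk xro bwo
Hunk 3: at line 3 remove [fzyql,vttwu,ykxs] add [vjjfu,pskck,yjog] -> 15 lines: plvu pitfp xkdgm vjjfu pskck yjog obr dsv zbk kqtls gcj albrb zduk xro bwo
Hunk 4: at line 13 remove [xro] add [liv] -> 15 lines: plvu pitfp xkdgm vjjfu pskck yjog obr dsv zbk kqtls gcj albrb zduk liv bwo
Hunk 5: at line 9 remove [kqtls,gcj] add [xqtk,bkie] -> 15 lines: plvu pitfp xkdgm vjjfu pskck yjog obr dsv zbk xqtk bkie albrb zduk liv bwo
Hunk 6: at line 4 remove [pskck] add [nku,fhw] -> 16 lines: plvu pitfp xkdgm vjjfu nku fhw yjog obr dsv zbk xqtk bkie albrb zduk liv bwo
Final line count: 16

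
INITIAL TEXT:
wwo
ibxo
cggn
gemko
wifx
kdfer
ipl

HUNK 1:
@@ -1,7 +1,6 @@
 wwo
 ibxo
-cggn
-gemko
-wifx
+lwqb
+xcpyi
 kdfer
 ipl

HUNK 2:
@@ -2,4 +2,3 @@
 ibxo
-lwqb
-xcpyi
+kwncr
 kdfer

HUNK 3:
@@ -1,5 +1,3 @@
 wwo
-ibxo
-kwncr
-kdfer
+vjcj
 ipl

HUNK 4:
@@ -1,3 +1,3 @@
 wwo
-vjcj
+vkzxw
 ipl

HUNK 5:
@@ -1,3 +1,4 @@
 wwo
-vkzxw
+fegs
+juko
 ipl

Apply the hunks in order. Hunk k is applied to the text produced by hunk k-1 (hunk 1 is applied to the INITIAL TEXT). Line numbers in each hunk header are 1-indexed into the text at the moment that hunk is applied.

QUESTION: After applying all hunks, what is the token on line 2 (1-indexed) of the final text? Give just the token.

Answer: fegs

Derivation:
Hunk 1: at line 1 remove [cggn,gemko,wifx] add [lwqb,xcpyi] -> 6 lines: wwo ibxo lwqb xcpyi kdfer ipl
Hunk 2: at line 2 remove [lwqb,xcpyi] add [kwncr] -> 5 lines: wwo ibxo kwncr kdfer ipl
Hunk 3: at line 1 remove [ibxo,kwncr,kdfer] add [vjcj] -> 3 lines: wwo vjcj ipl
Hunk 4: at line 1 remove [vjcj] add [vkzxw] -> 3 lines: wwo vkzxw ipl
Hunk 5: at line 1 remove [vkzxw] add [fegs,juko] -> 4 lines: wwo fegs juko ipl
Final line 2: fegs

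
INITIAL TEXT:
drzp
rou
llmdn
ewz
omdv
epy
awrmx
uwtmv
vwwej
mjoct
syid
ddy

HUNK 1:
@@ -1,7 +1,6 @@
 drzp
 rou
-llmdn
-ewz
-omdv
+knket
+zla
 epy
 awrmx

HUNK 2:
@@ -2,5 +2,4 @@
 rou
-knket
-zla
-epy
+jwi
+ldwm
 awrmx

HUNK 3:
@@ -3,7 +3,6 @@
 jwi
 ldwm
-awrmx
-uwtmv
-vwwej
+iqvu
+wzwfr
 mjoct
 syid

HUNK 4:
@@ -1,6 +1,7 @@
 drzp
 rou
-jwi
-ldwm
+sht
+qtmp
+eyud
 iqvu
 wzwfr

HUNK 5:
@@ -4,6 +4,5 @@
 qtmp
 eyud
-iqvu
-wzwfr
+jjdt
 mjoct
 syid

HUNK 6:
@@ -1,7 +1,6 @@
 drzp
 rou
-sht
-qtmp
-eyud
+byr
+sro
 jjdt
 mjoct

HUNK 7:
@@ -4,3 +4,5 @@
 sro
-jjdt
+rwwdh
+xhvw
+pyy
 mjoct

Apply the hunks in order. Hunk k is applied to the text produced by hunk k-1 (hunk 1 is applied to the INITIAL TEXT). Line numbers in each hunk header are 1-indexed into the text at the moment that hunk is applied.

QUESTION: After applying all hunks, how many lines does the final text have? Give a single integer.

Answer: 10

Derivation:
Hunk 1: at line 1 remove [llmdn,ewz,omdv] add [knket,zla] -> 11 lines: drzp rou knket zla epy awrmx uwtmv vwwej mjoct syid ddy
Hunk 2: at line 2 remove [knket,zla,epy] add [jwi,ldwm] -> 10 lines: drzp rou jwi ldwm awrmx uwtmv vwwej mjoct syid ddy
Hunk 3: at line 3 remove [awrmx,uwtmv,vwwej] add [iqvu,wzwfr] -> 9 lines: drzp rou jwi ldwm iqvu wzwfr mjoct syid ddy
Hunk 4: at line 1 remove [jwi,ldwm] add [sht,qtmp,eyud] -> 10 lines: drzp rou sht qtmp eyud iqvu wzwfr mjoct syid ddy
Hunk 5: at line 4 remove [iqvu,wzwfr] add [jjdt] -> 9 lines: drzp rou sht qtmp eyud jjdt mjoct syid ddy
Hunk 6: at line 1 remove [sht,qtmp,eyud] add [byr,sro] -> 8 lines: drzp rou byr sro jjdt mjoct syid ddy
Hunk 7: at line 4 remove [jjdt] add [rwwdh,xhvw,pyy] -> 10 lines: drzp rou byr sro rwwdh xhvw pyy mjoct syid ddy
Final line count: 10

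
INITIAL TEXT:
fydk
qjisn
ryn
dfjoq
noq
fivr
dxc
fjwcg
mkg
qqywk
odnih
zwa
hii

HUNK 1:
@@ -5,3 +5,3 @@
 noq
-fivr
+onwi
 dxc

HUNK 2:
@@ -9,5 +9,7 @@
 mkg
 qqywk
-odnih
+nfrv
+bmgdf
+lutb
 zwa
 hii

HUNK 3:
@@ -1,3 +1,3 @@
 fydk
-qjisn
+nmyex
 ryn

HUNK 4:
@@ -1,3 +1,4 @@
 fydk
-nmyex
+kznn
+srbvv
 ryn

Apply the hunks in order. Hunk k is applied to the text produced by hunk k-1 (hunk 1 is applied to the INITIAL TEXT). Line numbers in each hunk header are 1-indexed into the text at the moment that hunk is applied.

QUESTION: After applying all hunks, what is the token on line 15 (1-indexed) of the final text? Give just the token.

Hunk 1: at line 5 remove [fivr] add [onwi] -> 13 lines: fydk qjisn ryn dfjoq noq onwi dxc fjwcg mkg qqywk odnih zwa hii
Hunk 2: at line 9 remove [odnih] add [nfrv,bmgdf,lutb] -> 15 lines: fydk qjisn ryn dfjoq noq onwi dxc fjwcg mkg qqywk nfrv bmgdf lutb zwa hii
Hunk 3: at line 1 remove [qjisn] add [nmyex] -> 15 lines: fydk nmyex ryn dfjoq noq onwi dxc fjwcg mkg qqywk nfrv bmgdf lutb zwa hii
Hunk 4: at line 1 remove [nmyex] add [kznn,srbvv] -> 16 lines: fydk kznn srbvv ryn dfjoq noq onwi dxc fjwcg mkg qqywk nfrv bmgdf lutb zwa hii
Final line 15: zwa

Answer: zwa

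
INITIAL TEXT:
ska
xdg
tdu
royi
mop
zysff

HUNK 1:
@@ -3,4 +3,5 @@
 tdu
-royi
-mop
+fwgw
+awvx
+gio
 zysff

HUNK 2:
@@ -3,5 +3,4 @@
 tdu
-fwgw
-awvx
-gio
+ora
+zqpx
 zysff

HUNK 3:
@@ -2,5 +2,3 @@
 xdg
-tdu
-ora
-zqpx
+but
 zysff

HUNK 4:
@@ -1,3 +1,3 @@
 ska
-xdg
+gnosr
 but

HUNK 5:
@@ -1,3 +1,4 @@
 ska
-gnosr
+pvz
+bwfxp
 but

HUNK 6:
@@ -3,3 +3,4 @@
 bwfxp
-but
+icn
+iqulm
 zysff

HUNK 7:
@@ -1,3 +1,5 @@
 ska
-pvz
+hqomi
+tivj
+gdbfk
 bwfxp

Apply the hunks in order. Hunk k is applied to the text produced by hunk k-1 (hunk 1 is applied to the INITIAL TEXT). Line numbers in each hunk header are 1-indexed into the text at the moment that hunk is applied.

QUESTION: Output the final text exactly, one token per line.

Answer: ska
hqomi
tivj
gdbfk
bwfxp
icn
iqulm
zysff

Derivation:
Hunk 1: at line 3 remove [royi,mop] add [fwgw,awvx,gio] -> 7 lines: ska xdg tdu fwgw awvx gio zysff
Hunk 2: at line 3 remove [fwgw,awvx,gio] add [ora,zqpx] -> 6 lines: ska xdg tdu ora zqpx zysff
Hunk 3: at line 2 remove [tdu,ora,zqpx] add [but] -> 4 lines: ska xdg but zysff
Hunk 4: at line 1 remove [xdg] add [gnosr] -> 4 lines: ska gnosr but zysff
Hunk 5: at line 1 remove [gnosr] add [pvz,bwfxp] -> 5 lines: ska pvz bwfxp but zysff
Hunk 6: at line 3 remove [but] add [icn,iqulm] -> 6 lines: ska pvz bwfxp icn iqulm zysff
Hunk 7: at line 1 remove [pvz] add [hqomi,tivj,gdbfk] -> 8 lines: ska hqomi tivj gdbfk bwfxp icn iqulm zysff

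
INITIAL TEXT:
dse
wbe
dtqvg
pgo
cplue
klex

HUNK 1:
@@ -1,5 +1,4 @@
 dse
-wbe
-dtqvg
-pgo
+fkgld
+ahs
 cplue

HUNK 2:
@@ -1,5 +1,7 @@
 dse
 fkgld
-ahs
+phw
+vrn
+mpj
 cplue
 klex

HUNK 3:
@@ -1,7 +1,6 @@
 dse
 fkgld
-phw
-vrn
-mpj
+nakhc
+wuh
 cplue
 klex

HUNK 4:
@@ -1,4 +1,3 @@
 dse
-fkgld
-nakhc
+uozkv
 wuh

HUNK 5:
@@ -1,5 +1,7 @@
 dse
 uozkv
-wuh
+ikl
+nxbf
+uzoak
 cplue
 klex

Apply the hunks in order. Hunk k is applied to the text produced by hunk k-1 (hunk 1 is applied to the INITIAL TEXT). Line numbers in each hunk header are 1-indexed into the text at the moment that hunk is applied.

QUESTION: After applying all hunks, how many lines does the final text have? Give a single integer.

Hunk 1: at line 1 remove [wbe,dtqvg,pgo] add [fkgld,ahs] -> 5 lines: dse fkgld ahs cplue klex
Hunk 2: at line 1 remove [ahs] add [phw,vrn,mpj] -> 7 lines: dse fkgld phw vrn mpj cplue klex
Hunk 3: at line 1 remove [phw,vrn,mpj] add [nakhc,wuh] -> 6 lines: dse fkgld nakhc wuh cplue klex
Hunk 4: at line 1 remove [fkgld,nakhc] add [uozkv] -> 5 lines: dse uozkv wuh cplue klex
Hunk 5: at line 1 remove [wuh] add [ikl,nxbf,uzoak] -> 7 lines: dse uozkv ikl nxbf uzoak cplue klex
Final line count: 7

Answer: 7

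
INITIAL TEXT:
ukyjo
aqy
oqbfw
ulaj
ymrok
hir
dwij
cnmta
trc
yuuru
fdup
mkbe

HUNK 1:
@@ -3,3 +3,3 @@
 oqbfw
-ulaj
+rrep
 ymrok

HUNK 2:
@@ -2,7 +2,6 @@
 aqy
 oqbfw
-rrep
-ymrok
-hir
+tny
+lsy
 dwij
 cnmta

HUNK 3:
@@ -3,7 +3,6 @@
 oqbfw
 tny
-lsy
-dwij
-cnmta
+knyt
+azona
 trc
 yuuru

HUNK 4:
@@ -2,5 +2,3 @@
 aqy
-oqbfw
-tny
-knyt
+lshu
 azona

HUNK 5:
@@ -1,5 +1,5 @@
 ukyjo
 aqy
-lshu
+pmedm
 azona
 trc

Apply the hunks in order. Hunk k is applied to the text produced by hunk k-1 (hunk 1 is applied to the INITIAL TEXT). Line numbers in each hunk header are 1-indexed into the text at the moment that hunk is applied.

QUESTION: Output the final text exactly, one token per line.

Hunk 1: at line 3 remove [ulaj] add [rrep] -> 12 lines: ukyjo aqy oqbfw rrep ymrok hir dwij cnmta trc yuuru fdup mkbe
Hunk 2: at line 2 remove [rrep,ymrok,hir] add [tny,lsy] -> 11 lines: ukyjo aqy oqbfw tny lsy dwij cnmta trc yuuru fdup mkbe
Hunk 3: at line 3 remove [lsy,dwij,cnmta] add [knyt,azona] -> 10 lines: ukyjo aqy oqbfw tny knyt azona trc yuuru fdup mkbe
Hunk 4: at line 2 remove [oqbfw,tny,knyt] add [lshu] -> 8 lines: ukyjo aqy lshu azona trc yuuru fdup mkbe
Hunk 5: at line 1 remove [lshu] add [pmedm] -> 8 lines: ukyjo aqy pmedm azona trc yuuru fdup mkbe

Answer: ukyjo
aqy
pmedm
azona
trc
yuuru
fdup
mkbe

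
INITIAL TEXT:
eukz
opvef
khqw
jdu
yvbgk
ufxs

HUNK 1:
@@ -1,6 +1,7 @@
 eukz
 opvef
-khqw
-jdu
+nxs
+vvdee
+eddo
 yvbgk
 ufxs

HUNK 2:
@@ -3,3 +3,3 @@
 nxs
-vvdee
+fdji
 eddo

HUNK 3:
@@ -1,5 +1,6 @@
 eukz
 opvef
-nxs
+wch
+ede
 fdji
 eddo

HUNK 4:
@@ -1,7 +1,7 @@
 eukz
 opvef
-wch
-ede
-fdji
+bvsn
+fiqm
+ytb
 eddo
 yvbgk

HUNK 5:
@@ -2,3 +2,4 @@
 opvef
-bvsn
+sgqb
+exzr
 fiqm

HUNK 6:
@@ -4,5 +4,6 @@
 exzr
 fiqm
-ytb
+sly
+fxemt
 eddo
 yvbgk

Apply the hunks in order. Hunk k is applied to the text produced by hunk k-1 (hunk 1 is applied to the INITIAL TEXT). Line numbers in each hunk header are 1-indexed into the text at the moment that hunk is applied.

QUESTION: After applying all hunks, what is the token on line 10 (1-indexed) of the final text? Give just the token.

Answer: ufxs

Derivation:
Hunk 1: at line 1 remove [khqw,jdu] add [nxs,vvdee,eddo] -> 7 lines: eukz opvef nxs vvdee eddo yvbgk ufxs
Hunk 2: at line 3 remove [vvdee] add [fdji] -> 7 lines: eukz opvef nxs fdji eddo yvbgk ufxs
Hunk 3: at line 1 remove [nxs] add [wch,ede] -> 8 lines: eukz opvef wch ede fdji eddo yvbgk ufxs
Hunk 4: at line 1 remove [wch,ede,fdji] add [bvsn,fiqm,ytb] -> 8 lines: eukz opvef bvsn fiqm ytb eddo yvbgk ufxs
Hunk 5: at line 2 remove [bvsn] add [sgqb,exzr] -> 9 lines: eukz opvef sgqb exzr fiqm ytb eddo yvbgk ufxs
Hunk 6: at line 4 remove [ytb] add [sly,fxemt] -> 10 lines: eukz opvef sgqb exzr fiqm sly fxemt eddo yvbgk ufxs
Final line 10: ufxs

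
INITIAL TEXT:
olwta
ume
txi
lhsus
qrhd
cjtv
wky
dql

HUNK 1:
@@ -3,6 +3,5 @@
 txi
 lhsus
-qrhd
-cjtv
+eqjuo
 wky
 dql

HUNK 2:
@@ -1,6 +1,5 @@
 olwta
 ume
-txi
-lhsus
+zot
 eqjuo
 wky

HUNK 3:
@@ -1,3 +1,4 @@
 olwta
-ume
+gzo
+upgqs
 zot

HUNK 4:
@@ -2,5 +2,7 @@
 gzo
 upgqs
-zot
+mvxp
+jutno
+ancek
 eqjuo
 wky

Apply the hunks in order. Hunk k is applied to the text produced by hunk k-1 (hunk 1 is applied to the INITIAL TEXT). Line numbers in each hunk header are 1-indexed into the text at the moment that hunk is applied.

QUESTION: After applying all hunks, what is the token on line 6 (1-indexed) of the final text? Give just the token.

Answer: ancek

Derivation:
Hunk 1: at line 3 remove [qrhd,cjtv] add [eqjuo] -> 7 lines: olwta ume txi lhsus eqjuo wky dql
Hunk 2: at line 1 remove [txi,lhsus] add [zot] -> 6 lines: olwta ume zot eqjuo wky dql
Hunk 3: at line 1 remove [ume] add [gzo,upgqs] -> 7 lines: olwta gzo upgqs zot eqjuo wky dql
Hunk 4: at line 2 remove [zot] add [mvxp,jutno,ancek] -> 9 lines: olwta gzo upgqs mvxp jutno ancek eqjuo wky dql
Final line 6: ancek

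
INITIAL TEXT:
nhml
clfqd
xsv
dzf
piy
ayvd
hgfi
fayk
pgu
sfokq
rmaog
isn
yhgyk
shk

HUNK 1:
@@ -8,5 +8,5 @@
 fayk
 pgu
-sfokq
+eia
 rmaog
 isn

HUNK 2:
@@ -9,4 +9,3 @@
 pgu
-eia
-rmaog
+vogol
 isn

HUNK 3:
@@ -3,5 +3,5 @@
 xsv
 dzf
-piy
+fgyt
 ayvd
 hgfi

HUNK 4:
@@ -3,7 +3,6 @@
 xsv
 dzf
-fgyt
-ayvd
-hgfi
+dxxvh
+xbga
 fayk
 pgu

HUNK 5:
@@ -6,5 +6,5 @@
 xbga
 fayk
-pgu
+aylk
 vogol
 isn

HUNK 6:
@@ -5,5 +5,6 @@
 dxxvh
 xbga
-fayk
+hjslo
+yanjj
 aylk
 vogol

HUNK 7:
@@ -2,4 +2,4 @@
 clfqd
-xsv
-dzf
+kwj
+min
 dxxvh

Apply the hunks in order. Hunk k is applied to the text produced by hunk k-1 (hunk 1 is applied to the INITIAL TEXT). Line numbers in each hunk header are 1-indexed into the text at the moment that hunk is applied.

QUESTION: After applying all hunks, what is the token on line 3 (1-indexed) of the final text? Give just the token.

Answer: kwj

Derivation:
Hunk 1: at line 8 remove [sfokq] add [eia] -> 14 lines: nhml clfqd xsv dzf piy ayvd hgfi fayk pgu eia rmaog isn yhgyk shk
Hunk 2: at line 9 remove [eia,rmaog] add [vogol] -> 13 lines: nhml clfqd xsv dzf piy ayvd hgfi fayk pgu vogol isn yhgyk shk
Hunk 3: at line 3 remove [piy] add [fgyt] -> 13 lines: nhml clfqd xsv dzf fgyt ayvd hgfi fayk pgu vogol isn yhgyk shk
Hunk 4: at line 3 remove [fgyt,ayvd,hgfi] add [dxxvh,xbga] -> 12 lines: nhml clfqd xsv dzf dxxvh xbga fayk pgu vogol isn yhgyk shk
Hunk 5: at line 6 remove [pgu] add [aylk] -> 12 lines: nhml clfqd xsv dzf dxxvh xbga fayk aylk vogol isn yhgyk shk
Hunk 6: at line 5 remove [fayk] add [hjslo,yanjj] -> 13 lines: nhml clfqd xsv dzf dxxvh xbga hjslo yanjj aylk vogol isn yhgyk shk
Hunk 7: at line 2 remove [xsv,dzf] add [kwj,min] -> 13 lines: nhml clfqd kwj min dxxvh xbga hjslo yanjj aylk vogol isn yhgyk shk
Final line 3: kwj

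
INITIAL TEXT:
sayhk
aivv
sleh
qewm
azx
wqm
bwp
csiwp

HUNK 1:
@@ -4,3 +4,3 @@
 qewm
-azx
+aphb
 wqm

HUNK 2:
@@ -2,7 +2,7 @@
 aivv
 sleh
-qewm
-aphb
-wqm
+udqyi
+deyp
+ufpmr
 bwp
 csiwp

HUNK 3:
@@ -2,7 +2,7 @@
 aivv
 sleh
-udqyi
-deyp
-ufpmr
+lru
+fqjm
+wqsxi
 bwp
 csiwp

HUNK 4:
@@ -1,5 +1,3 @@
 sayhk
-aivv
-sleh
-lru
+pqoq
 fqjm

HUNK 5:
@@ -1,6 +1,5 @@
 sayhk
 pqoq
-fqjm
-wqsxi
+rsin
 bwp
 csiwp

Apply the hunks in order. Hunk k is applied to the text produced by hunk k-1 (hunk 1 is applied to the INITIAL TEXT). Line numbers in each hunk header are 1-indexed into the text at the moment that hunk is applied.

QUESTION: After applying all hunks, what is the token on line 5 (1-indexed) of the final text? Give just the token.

Answer: csiwp

Derivation:
Hunk 1: at line 4 remove [azx] add [aphb] -> 8 lines: sayhk aivv sleh qewm aphb wqm bwp csiwp
Hunk 2: at line 2 remove [qewm,aphb,wqm] add [udqyi,deyp,ufpmr] -> 8 lines: sayhk aivv sleh udqyi deyp ufpmr bwp csiwp
Hunk 3: at line 2 remove [udqyi,deyp,ufpmr] add [lru,fqjm,wqsxi] -> 8 lines: sayhk aivv sleh lru fqjm wqsxi bwp csiwp
Hunk 4: at line 1 remove [aivv,sleh,lru] add [pqoq] -> 6 lines: sayhk pqoq fqjm wqsxi bwp csiwp
Hunk 5: at line 1 remove [fqjm,wqsxi] add [rsin] -> 5 lines: sayhk pqoq rsin bwp csiwp
Final line 5: csiwp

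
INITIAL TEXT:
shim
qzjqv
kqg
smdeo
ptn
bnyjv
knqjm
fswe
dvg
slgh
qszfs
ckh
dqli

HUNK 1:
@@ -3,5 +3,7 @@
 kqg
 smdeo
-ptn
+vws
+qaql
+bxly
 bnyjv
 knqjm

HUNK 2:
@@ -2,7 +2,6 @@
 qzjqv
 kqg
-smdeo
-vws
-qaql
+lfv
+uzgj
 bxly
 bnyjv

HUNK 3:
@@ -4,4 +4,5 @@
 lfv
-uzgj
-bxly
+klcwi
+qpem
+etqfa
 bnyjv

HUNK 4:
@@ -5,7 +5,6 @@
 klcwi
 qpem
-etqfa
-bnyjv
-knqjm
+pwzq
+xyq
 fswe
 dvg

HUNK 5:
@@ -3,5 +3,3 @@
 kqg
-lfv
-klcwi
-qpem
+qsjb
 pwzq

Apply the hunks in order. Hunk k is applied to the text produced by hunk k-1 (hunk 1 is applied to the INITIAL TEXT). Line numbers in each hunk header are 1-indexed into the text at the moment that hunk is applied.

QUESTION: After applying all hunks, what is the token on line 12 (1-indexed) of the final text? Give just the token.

Answer: dqli

Derivation:
Hunk 1: at line 3 remove [ptn] add [vws,qaql,bxly] -> 15 lines: shim qzjqv kqg smdeo vws qaql bxly bnyjv knqjm fswe dvg slgh qszfs ckh dqli
Hunk 2: at line 2 remove [smdeo,vws,qaql] add [lfv,uzgj] -> 14 lines: shim qzjqv kqg lfv uzgj bxly bnyjv knqjm fswe dvg slgh qszfs ckh dqli
Hunk 3: at line 4 remove [uzgj,bxly] add [klcwi,qpem,etqfa] -> 15 lines: shim qzjqv kqg lfv klcwi qpem etqfa bnyjv knqjm fswe dvg slgh qszfs ckh dqli
Hunk 4: at line 5 remove [etqfa,bnyjv,knqjm] add [pwzq,xyq] -> 14 lines: shim qzjqv kqg lfv klcwi qpem pwzq xyq fswe dvg slgh qszfs ckh dqli
Hunk 5: at line 3 remove [lfv,klcwi,qpem] add [qsjb] -> 12 lines: shim qzjqv kqg qsjb pwzq xyq fswe dvg slgh qszfs ckh dqli
Final line 12: dqli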